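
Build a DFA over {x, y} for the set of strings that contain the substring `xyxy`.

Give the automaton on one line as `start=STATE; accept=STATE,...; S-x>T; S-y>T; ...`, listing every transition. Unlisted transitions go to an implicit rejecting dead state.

start=q0; accept=q4; q0-x>q1; q0-y>q0; q1-x>q1; q1-y>q2; q2-x>q3; q2-y>q0; q3-x>q1; q3-y>q4; q4-x>q4; q4-y>q4

States q0..q3 record the length of the longest prefix of `xyxy` that matches the current input suffix. Reaching q4 means `xyxy` has been seen, and we stay there forever. Accept from q4.
5 states suffice.
        x   y  
>  q0   q1  q0 
   q1   q1  q2 
   q2   q3  q0 
   q3   q1  q4 
 * q4   q4  q4 
(> = start, * = accepting)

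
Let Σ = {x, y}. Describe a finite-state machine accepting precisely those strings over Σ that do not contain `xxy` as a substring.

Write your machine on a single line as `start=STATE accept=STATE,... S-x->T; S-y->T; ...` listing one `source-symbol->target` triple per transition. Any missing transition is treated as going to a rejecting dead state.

start=q0; accept=q0,q1,q2; q0-x->q1; q0-y->q0; q1-x->q2; q1-y->q0; q2-x->q2; q2-y->q3; q3-x->q3; q3-y->q3

This is the complement of 'contains `xxy`'. Use the same substring-matching states — q0 through q3 holding how much of `xxy` has just been matched — but flip the accepting set: everything except the trap q3 accepts.
A 4-state machine:
        x   y  
>* q0   q1  q0 
 * q1   q2  q0 
 * q2   q2  q3 
   q3   q3  q3 
(> = start, * = accepting)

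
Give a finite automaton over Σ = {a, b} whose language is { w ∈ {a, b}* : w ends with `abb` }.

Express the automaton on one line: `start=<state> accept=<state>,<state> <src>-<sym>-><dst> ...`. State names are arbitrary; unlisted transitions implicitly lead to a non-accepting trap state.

start=q0 accept=q3 q0-a->q1 q0-b->q0 q1-a->q1 q1-b->q2 q2-a->q1 q2-b->q3 q3-a->q1 q3-b->q0

Let each state record the length of the longest suffix of the input read so far that is also a prefix of `abb`. q1 means the last symbol is `a`; q2 means the last 2 symbols are `ab`; q3 means the last 3 symbols are `abb`. Accept only at q3, where the string currently ends in `abb`.
With 4 states:
        a   b  
>  q0   q1  q0 
   q1   q1  q2 
   q2   q1  q3 
 * q3   q1  q0 
(> = start, * = accepting)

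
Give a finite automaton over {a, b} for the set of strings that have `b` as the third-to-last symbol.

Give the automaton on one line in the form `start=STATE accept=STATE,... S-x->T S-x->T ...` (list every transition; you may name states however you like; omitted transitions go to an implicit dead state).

start=S0 accept=S11,S12,S13,S14 S0-a->S1 S0-b->S2 S1-a->S3 S1-b->S4 S2-a->S5 S2-b->S6 S3-a->S7 S3-b->S8 S4-a->S9 S4-b->S10 S5-a->S11 S5-b->S12 S6-a->S13 S6-b->S14 S7-a->S7 S7-b->S8 S8-a->S9 S8-b->S10 S9-a->S11 S9-b->S12 S10-a->S13 S10-b->S14 S11-a->S7 S11-b->S8 S12-a->S9 S12-b->S10 S13-a->S11 S13-b->S12 S14-a->S13 S14-b->S14

A DFA must remember the last 3 symbols (since which symbol is third-to-last isn't known until the input ends). Use one state per possible window of the last ≤3 symbols; accept from those whose window starts with `b`.
15 states suffice.
          a    b  
>  S0     S1   S2 
   S1     S3   S4 
   S2     S5   S6 
   S3     S7   S8 
   S4     S9  S10 
   S5    S11  S12 
   S6    S13  S14 
   S7     S7   S8 
   S8     S9  S10 
   S9    S11  S12 
   S10   S13  S14 
 * S11    S7   S8 
 * S12    S9  S10 
 * S13   S11  S12 
 * S14   S13  S14 
(> = start, * = accepting)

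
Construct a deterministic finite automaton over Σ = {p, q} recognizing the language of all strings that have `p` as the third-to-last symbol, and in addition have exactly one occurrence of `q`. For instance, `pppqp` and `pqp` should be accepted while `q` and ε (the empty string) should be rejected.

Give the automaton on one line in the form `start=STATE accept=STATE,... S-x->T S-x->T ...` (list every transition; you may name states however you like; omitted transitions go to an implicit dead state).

Handle the two conditions separately and then intersect. One (15 states) tracks the last 3 symbols read; the other (3 states) tracks the count of `q`s, saturating at 2. Each combined state is a pair, one component from each; accept when both components accept.
A 20-state machine:
       p  q 
>  A   B  C 
   B   D  E 
   C   F  G 
   D   H  I 
   E   J  K 
   F   L  M 
   G   N  O 
   H   H  I 
 * I   J  K 
 * J   L  M 
   K   N  O 
   L   P  Q 
   M   R  K 
   N   S  M 
   O   N  O 
 * P   P  Q 
   Q   R  K 
   R   S  M 
   S   T  Q 
   T   T  Q 
(> = start, * = accepting)

start=A accept=I,J,P A-p->B A-q->C B-p->D B-q->E C-p->F C-q->G D-p->H D-q->I E-p->J E-q->K F-p->L F-q->M G-p->N G-q->O H-p->H H-q->I I-p->J I-q->K J-p->L J-q->M K-p->N K-q->O L-p->P L-q->Q M-p->R M-q->K N-p->S N-q->M O-p->N O-q->O P-p->P P-q->Q Q-p->R Q-q->K R-p->S R-q->M S-p->T S-q->Q T-p->T T-q->Q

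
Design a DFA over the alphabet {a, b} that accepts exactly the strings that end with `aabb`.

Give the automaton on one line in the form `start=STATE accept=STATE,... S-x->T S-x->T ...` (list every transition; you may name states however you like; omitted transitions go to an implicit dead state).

start=q0 accept=q4 q0-a->q1 q0-b->q0 q1-a->q2 q1-b->q0 q2-a->q2 q2-b->q3 q3-a->q1 q3-b->q4 q4-a->q1 q4-b->q0

Remember how much of `aabb` the current input suffix matches. State q0 means no match yet; q1 means the last symbol is `a`; q2 means the last 2 symbols are `aa`; q3 means the last 3 symbols are `aab`; q4 means the last 4 symbols are `aabb`. Only q4 accepts. On a mismatch, fall back to the longest proper suffix that is still a prefix of `aabb`.
A 5-state machine:
        a   b  
>  q0   q1  q0 
   q1   q2  q0 
   q2   q2  q3 
   q3   q1  q4 
 * q4   q1  q0 
(> = start, * = accepting)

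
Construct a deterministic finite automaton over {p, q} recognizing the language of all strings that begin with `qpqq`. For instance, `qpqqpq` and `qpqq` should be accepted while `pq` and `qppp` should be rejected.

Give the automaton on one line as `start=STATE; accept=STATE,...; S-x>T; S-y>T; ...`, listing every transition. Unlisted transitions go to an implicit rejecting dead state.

start=s0; accept=s4; s0-p>s5; s0-q>s1; s1-p>s2; s1-q>s5; s2-p>s5; s2-q>s3; s3-p>s5; s3-q>s4; s4-p>s4; s4-q>s4; s5-p>s5; s5-q>s5

Walk along `qpqq` while the input agrees: from s0 take `q` to s1, and so on. Any deviation drops to the rejecting sink s5. Once s4 is reached the prefix is confirmed and every continuation is accepted.
        p   q  
>  s0   s5  s1 
   s1   s2  s5 
   s2   s5  s3 
   s3   s5  s4 
 * s4   s4  s4 
   s5   s5  s5 
(> = start, * = accepting)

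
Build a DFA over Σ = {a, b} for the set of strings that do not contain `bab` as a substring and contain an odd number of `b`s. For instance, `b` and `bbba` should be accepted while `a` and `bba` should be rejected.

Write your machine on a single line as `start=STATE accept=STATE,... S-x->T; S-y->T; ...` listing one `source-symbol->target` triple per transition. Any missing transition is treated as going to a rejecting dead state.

Run two small machines in parallel and take their product. One (4 states) tracks partial matches of the forbidden pattern `bab`; the other (2 states) tracks the count of `b`s modulo 2. Each combined state is a pair, one component from each; accept when both components accept. Equivalent product states are then merged.
With 7 states:
        a   b  
>  q0   q0  q1 
 * q1   q2  q3 
 * q2   q4  q5 
   q3   q6  q1 
 * q4   q4  q3 
   q5   q5  q5 
   q6   q0  q5 
(> = start, * = accepting)

start=q0; accept=q1,q2,q4; q0-a->q0; q0-b->q1; q1-a->q2; q1-b->q3; q2-a->q4; q2-b->q5; q3-a->q6; q3-b->q1; q4-a->q4; q4-b->q3; q5-a->q5; q5-b->q5; q6-a->q0; q6-b->q5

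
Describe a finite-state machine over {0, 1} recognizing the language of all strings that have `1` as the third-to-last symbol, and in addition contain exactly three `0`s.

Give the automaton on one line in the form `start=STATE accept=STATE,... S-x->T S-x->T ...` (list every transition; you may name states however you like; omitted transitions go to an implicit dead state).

Build one automaton per condition and run them in lockstep. One (15 states) tracks the last 3 symbols read; the other (5 states) tracks the count of `0`s, saturating at 4. Each combined state is a pair, one component from each; accept when both components accept. After merging equivalent states the machine shrinks.
With 16 states:
          0    1  
>  q0     q1   q0 
   q1     q2   q3 
   q2     q4   q5 
   q3     q6   q3 
   q4     q7   q8 
   q5     q9  q10 
   q6    q11   q5 
   q7     q7   q7 
   q8     q7  q12 
   q9     q7  q13 
   q10   q14  q10 
 * q11    q7   q8 
   q12    q7  q15 
 * q13    q7  q12 
 * q14    q7  q13 
 * q15    q7  q15 
(> = start, * = accepting)

start=q0 accept=q11,q13,q14,q15 q0-0->q1 q0-1->q0 q1-0->q2 q1-1->q3 q2-0->q4 q2-1->q5 q3-0->q6 q3-1->q3 q4-0->q7 q4-1->q8 q5-0->q9 q5-1->q10 q6-0->q11 q6-1->q5 q7-0->q7 q7-1->q7 q8-0->q7 q8-1->q12 q9-0->q7 q9-1->q13 q10-0->q14 q10-1->q10 q11-0->q7 q11-1->q8 q12-0->q7 q12-1->q15 q13-0->q7 q13-1->q12 q14-0->q7 q14-1->q13 q15-0->q7 q15-1->q15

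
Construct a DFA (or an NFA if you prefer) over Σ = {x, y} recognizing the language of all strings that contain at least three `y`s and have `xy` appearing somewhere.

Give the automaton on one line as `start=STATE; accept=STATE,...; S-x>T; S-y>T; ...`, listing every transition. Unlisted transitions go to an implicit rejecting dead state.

Handle the two conditions separately and then intersect. The first has 5 states tracking the count of `y`s, saturating at 4; the second has 3 states tracking whether and how much of `xy` has been seen. A product state is a pair (one from each), accepting exactly when both do. After merging equivalent states the machine shrinks.
With 7 states:
        x   y  
>  s0   s1  s2 
   s1   s1  s3 
   s2   s3  s4 
   s3   s3  s5 
   s4   s5  s4 
   s5   s5  s6 
 * s6   s6  s6 
(> = start, * = accepting)

start=s0; accept=s6; s0-x>s1; s0-y>s2; s1-x>s1; s1-y>s3; s2-x>s3; s2-y>s4; s3-x>s3; s3-y>s5; s4-x>s5; s4-y>s4; s5-x>s5; s5-y>s6; s6-x>s6; s6-y>s6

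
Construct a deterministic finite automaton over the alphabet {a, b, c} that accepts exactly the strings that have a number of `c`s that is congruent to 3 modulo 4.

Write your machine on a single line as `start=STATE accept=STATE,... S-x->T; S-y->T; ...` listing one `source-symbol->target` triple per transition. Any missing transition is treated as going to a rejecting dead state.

Keep the running count of `c`s modulo 4: each `c` advances along the cycle s0 → s1 → s2 → s3 → s0 while other symbols loop. Accept at s3.
With 4 states:
        a   b   c  
>  s0   s0  s0  s1 
   s1   s1  s1  s2 
   s2   s2  s2  s3 
 * s3   s3  s3  s0 
(> = start, * = accepting)

start=s0; accept=s3; s0-a->s0; s0-b->s0; s0-c->s1; s1-a->s1; s1-b->s1; s1-c->s2; s2-a->s2; s2-b->s2; s2-c->s3; s3-a->s3; s3-b->s3; s3-c->s0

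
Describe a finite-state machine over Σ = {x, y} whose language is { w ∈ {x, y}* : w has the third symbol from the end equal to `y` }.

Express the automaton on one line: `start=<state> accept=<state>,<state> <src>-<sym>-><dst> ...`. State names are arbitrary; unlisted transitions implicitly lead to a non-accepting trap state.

A DFA must remember the last 3 symbols (since which symbol is third-to-last isn't known until the input ends). Use one state per possible window of the last ≤3 symbols; accept from those whose window starts with `y`.
A 15-state machine:
          x    y  
>  q0     q1   q2 
   q1     q3   q4 
   q2     q5   q6 
   q3     q7   q8 
   q4     q9  q10 
   q5    q11  q12 
   q6    q13  q14 
   q7     q7   q8 
   q8     q9  q10 
   q9    q11  q12 
   q10   q13  q14 
 * q11    q7   q8 
 * q12    q9  q10 
 * q13   q11  q12 
 * q14   q13  q14 
(> = start, * = accepting)

start=q0 accept=q11,q12,q13,q14 q0-x->q1 q0-y->q2 q1-x->q3 q1-y->q4 q2-x->q5 q2-y->q6 q3-x->q7 q3-y->q8 q4-x->q9 q4-y->q10 q5-x->q11 q5-y->q12 q6-x->q13 q6-y->q14 q7-x->q7 q7-y->q8 q8-x->q9 q8-y->q10 q9-x->q11 q9-y->q12 q10-x->q13 q10-y->q14 q11-x->q7 q11-y->q8 q12-x->q9 q12-y->q10 q13-x->q11 q13-y->q12 q14-x->q13 q14-y->q14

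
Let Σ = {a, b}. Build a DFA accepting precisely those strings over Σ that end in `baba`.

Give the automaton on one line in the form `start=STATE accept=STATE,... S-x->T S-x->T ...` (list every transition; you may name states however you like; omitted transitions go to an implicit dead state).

Remember how much of `baba` the current input suffix matches. State q0 means no match yet; q1 means the last symbol is `b`; q2 means the last 2 symbols are `ba`; q3 means the last 3 symbols are `bab`; q4 means the last 4 symbols are `baba`. Only q4 accepts. On a mismatch, fall back to the longest proper suffix that is still a prefix of `baba`.
A 5-state machine:
        a   b  
>  q0   q0  q1 
   q1   q2  q1 
   q2   q0  q3 
   q3   q4  q1 
 * q4   q0  q3 
(> = start, * = accepting)

start=q0 accept=q4 q0-a->q0 q0-b->q1 q1-a->q2 q1-b->q1 q2-a->q0 q2-b->q3 q3-a->q4 q3-b->q1 q4-a->q0 q4-b->q3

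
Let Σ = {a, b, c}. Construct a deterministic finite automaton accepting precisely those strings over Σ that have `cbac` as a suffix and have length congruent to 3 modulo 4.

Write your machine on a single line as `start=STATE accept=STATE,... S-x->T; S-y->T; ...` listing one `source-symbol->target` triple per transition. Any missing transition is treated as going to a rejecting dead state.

Handle the two conditions separately and then intersect. The first has 5 states tracking how much of the suffix `cbac` has currently been matched; the second has 4 states tracking the input length modulo 4. A product state is a pair (one from each), accepting exactly when both do. Equivalent product states are then merged.
        a   b   c  
>  q0   q1  q1  q1 
   q1   q2  q2  q2 
   q2   q3  q3  q3 
   q3   q0  q0  q4 
   q4   q1  q5  q1 
   q5   q6  q2  q2 
   q6   q3  q3  q7 
 * q7   q0  q0  q4 
(> = start, * = accepting)

start=q0; accept=q7; q0-a->q1; q0-b->q1; q0-c->q1; q1-a->q2; q1-b->q2; q1-c->q2; q2-a->q3; q2-b->q3; q2-c->q3; q3-a->q0; q3-b->q0; q3-c->q4; q4-a->q1; q4-b->q5; q4-c->q1; q5-a->q6; q5-b->q2; q5-c->q2; q6-a->q3; q6-b->q3; q6-c->q7; q7-a->q0; q7-b->q0; q7-c->q4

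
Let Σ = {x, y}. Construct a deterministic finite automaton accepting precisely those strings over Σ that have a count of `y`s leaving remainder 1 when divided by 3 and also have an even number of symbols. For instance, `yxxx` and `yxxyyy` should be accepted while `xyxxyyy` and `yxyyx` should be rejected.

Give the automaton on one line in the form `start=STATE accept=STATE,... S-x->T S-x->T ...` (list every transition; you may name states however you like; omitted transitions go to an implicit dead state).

start=q0 accept=q3 q0-x->q1 q0-y->q2 q1-x->q0 q1-y->q3 q2-x->q3 q2-y->q4 q3-x->q2 q3-y->q5 q4-x->q5 q4-y->q1 q5-x->q4 q5-y->q0

Build one automaton per condition and run them in lockstep. The first has 3 states tracking the count of `y`s modulo 3; the second has 2 states tracking the input length modulo 2. A product state is a pair (one from each), accepting exactly when both do.
6 states suffice.
        x   y  
>  q0   q1  q2 
   q1   q0  q3 
   q2   q3  q4 
 * q3   q2  q5 
   q4   q5  q1 
   q5   q4  q0 
(> = start, * = accepting)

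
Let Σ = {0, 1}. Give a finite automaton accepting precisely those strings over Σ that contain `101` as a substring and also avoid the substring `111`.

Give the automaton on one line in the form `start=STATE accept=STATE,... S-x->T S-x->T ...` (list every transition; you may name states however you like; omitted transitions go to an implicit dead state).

start=q0 accept=q4,q6,q7 q0-0->q0 q0-1->q1 q1-0->q2 q1-1->q3 q2-0->q0 q2-1->q4 q3-0->q2 q3-1->q5 q4-0->q6 q4-1->q7 q5-0->q5 q5-1->q5 q6-0->q6 q6-1->q4 q7-0->q6 q7-1->q5

Handle the two conditions separately and then intersect. The first has 4 states tracking whether and how much of `101` has been seen; the second has 4 states tracking partial matches of the forbidden pattern `111`. A product state is a pair (one from each), accepting exactly when both do. After merging equivalent states the machine shrinks.
An 8-state machine:
        0   1  
>  q0   q0  q1 
   q1   q2  q3 
   q2   q0  q4 
   q3   q2  q5 
 * q4   q6  q7 
   q5   q5  q5 
 * q6   q6  q4 
 * q7   q6  q5 
(> = start, * = accepting)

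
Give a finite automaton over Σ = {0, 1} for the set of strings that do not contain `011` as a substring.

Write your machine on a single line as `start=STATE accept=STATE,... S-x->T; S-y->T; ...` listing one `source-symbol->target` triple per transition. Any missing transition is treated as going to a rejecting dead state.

Track partial matches of the forbidden pattern `011`. State q3 is a dead state reached once `011` has occurred; every other state accepts. q0 means no part of `011` is currently matched.
With 4 states:
        0   1  
>* q0   q1  q0 
 * q1   q1  q2 
 * q2   q1  q3 
   q3   q3  q3 
(> = start, * = accepting)

start=q0; accept=q0,q1,q2; q0-0->q1; q0-1->q0; q1-0->q1; q1-1->q2; q2-0->q1; q2-1->q3; q3-0->q3; q3-1->q3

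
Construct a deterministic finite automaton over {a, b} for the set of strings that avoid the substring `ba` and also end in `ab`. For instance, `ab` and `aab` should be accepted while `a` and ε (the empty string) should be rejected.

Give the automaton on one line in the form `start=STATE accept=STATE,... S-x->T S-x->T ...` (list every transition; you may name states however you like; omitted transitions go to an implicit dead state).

start=q0 accept=q3 q0-a->q1 q0-b->q2 q1-a->q1 q1-b->q3 q2-a->q2 q2-b->q2 q3-a->q2 q3-b->q2

Handle the two conditions separately and then intersect. The first has 3 states tracking partial matches of the forbidden pattern `ba`; the second has 3 states tracking how much of the suffix `ab` has currently been matched. A product state is a pair (one from each), accepting exactly when both do. Equivalent product states are then merged.
With 4 states:
        a   b  
>  q0   q1  q2 
   q1   q1  q3 
   q2   q2  q2 
 * q3   q2  q2 
(> = start, * = accepting)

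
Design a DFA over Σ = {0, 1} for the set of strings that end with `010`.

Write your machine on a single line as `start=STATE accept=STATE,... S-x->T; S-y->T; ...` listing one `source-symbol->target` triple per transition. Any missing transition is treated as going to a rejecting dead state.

Remember how much of `010` the current input suffix matches. State q0 means no match yet; q1 means the last symbol is `0`; q2 means the last 2 symbols are `01`; q3 means the last 3 symbols are `010`. Only q3 accepts. On a mismatch, fall back to the longest proper suffix that is still a prefix of `010`.
4 states suffice.
        0   1  
>  q0   q1  q0 
   q1   q1  q2 
   q2   q3  q0 
 * q3   q1  q2 
(> = start, * = accepting)

start=q0; accept=q3; q0-0->q1; q0-1->q0; q1-0->q1; q1-1->q2; q2-0->q3; q2-1->q0; q3-0->q1; q3-1->q2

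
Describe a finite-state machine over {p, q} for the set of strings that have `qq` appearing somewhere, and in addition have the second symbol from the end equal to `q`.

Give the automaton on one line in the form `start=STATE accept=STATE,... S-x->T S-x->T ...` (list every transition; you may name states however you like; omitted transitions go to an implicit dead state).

Handle the two conditions separately and then intersect. The first has 3 states tracking whether and how much of `qq` has been seen; the second has 7 states tracking the last 2 symbols read. A product state is a pair (one from each), accepting exactly when both do.
       p  q 
>  A   B  C 
   B   D  E 
   C   F  G 
   D   D  E 
   E   F  G 
   F   D  E 
 * G   H  G 
 * H   I  J 
   I   I  J 
   J   H  G 
(> = start, * = accepting)

start=A accept=G,H A-p->B A-q->C B-p->D B-q->E C-p->F C-q->G D-p->D D-q->E E-p->F E-q->G F-p->D F-q->E G-p->H G-q->G H-p->I H-q->J I-p->I I-q->J J-p->H J-q->G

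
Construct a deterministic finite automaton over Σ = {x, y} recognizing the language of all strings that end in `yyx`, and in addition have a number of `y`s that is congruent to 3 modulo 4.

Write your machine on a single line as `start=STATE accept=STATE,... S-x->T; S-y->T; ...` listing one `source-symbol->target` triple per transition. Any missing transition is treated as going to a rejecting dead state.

start=q0; accept=q9; q0-x->q0; q0-y->q1; q1-x->q2; q1-y->q3; q2-x->q2; q2-y->q4; q3-x->q5; q3-y->q6; q4-x->q7; q4-y->q6; q5-x->q7; q5-y->q8; q6-x->q9; q6-y->q10; q7-x->q7; q7-y->q8; q8-x->q11; q8-y->q10; q9-x->q11; q9-y->q12; q10-x->q13; q10-y->q14; q11-x->q11; q11-y->q12; q12-x->q0; q12-y->q14; q13-x->q0; q13-y->q1; q14-x->q15; q14-y->q3; q15-x->q2; q15-y->q4

Build one automaton per condition and run them in lockstep. The first has 4 states tracking how much of the suffix `yyx` has currently been matched; the second has 4 states tracking the count of `y`s modulo 4. A product state is a pair (one from each), accepting exactly when both do.
          x    y  
>  q0     q0   q1 
   q1     q2   q3 
   q2     q2   q4 
   q3     q5   q6 
   q4     q7   q6 
   q5     q7   q8 
   q6     q9  q10 
   q7     q7   q8 
   q8    q11  q10 
 * q9    q11  q12 
   q10   q13  q14 
   q11   q11  q12 
   q12    q0  q14 
   q13    q0   q1 
   q14   q15   q3 
   q15    q2   q4 
(> = start, * = accepting)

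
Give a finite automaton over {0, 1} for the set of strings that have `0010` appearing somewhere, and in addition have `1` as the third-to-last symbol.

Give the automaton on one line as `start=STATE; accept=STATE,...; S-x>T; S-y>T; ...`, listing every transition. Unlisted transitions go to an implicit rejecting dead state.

Run two small machines in parallel and take their product. One (5 states) tracks whether and how much of `0010` has been seen; the other (15 states) tracks the last 3 symbols read. Each combined state is a pair, one component from each; accept when both components accept. Minimizing collapses redundant product states.
12 states suffice.
          0    1  
>  s0     s1   s0 
   s1     s2   s0 
   s2     s2   s3 
   s3     s4   s0 
   s4     s5   s6 
 * s5     s7   s8 
 * s6     s4   s9 
   s7     s7   s8 
   s8     s4   s9 
   s9    s10  s11 
 * s10    s5   s6 
 * s11   s10  s11 
(> = start, * = accepting)

start=s0; accept=s5,s6,s10,s11; s0-0>s1; s0-1>s0; s1-0>s2; s1-1>s0; s2-0>s2; s2-1>s3; s3-0>s4; s3-1>s0; s4-0>s5; s4-1>s6; s5-0>s7; s5-1>s8; s6-0>s4; s6-1>s9; s7-0>s7; s7-1>s8; s8-0>s4; s8-1>s9; s9-0>s10; s9-1>s11; s10-0>s5; s10-1>s6; s11-0>s10; s11-1>s11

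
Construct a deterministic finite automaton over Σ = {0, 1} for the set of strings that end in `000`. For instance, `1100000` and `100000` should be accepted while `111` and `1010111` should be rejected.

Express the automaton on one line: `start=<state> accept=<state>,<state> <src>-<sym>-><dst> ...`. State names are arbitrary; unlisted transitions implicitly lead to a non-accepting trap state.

Remember how much of `000` the current input suffix matches. State q0 means no match yet; q1 means the last symbol is `0`; q2 means the last 2 symbols are `00`; q3 means the last 3 symbols are `000`. Only q3 accepts. On a mismatch, fall back to the longest proper suffix that is still a prefix of `000`.
With 4 states:
        0   1  
>  q0   q1  q0 
   q1   q2  q0 
   q2   q3  q0 
 * q3   q3  q0 
(> = start, * = accepting)

start=q0 accept=q3 q0-0->q1 q0-1->q0 q1-0->q2 q1-1->q0 q2-0->q3 q2-1->q0 q3-0->q3 q3-1->q0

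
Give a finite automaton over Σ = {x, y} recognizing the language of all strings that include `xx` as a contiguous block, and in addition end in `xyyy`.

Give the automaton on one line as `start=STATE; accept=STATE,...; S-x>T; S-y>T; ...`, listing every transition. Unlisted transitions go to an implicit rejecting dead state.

Build one automaton per condition and run them in lockstep. The first has 3 states tracking whether and how much of `xx` has been seen; the second has 5 states tracking how much of the suffix `xyyy` has currently been matched. A product state is a pair (one from each), accepting exactly when both do.
A 10-state machine:
        x   y  
>  S0   S1  S0 
   S1   S2  S3 
   S2   S2  S4 
   S3   S1  S5 
   S4   S2  S6 
   S5   S1  S7 
   S6   S2  S8 
   S7   S1  S0 
 * S8   S2  S9 
   S9   S2  S9 
(> = start, * = accepting)

start=S0; accept=S8; S0-x>S1; S0-y>S0; S1-x>S2; S1-y>S3; S2-x>S2; S2-y>S4; S3-x>S1; S3-y>S5; S4-x>S2; S4-y>S6; S5-x>S1; S5-y>S7; S6-x>S2; S6-y>S8; S7-x>S1; S7-y>S0; S8-x>S2; S8-y>S9; S9-x>S2; S9-y>S9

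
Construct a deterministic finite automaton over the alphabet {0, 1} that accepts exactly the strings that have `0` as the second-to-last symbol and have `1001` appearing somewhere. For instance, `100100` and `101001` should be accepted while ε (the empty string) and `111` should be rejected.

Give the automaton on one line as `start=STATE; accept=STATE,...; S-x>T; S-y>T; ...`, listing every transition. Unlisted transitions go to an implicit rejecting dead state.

Build one automaton per condition and run them in lockstep. The first has 7 states tracking the last 2 symbols read; the second has 5 states tracking whether and how much of `1001` has been seen. A product state is a pair (one from each), accepting exactly when both do. Minimizing collapses redundant product states.
8 states suffice.
        0   1  
>  q0   q0  q1 
   q1   q2  q1 
   q2   q3  q1 
   q3   q0  q4 
 * q4   q5  q6 
   q5   q7  q4 
   q6   q5  q6 
 * q7   q7  q4 
(> = start, * = accepting)

start=q0; accept=q4,q7; q0-0>q0; q0-1>q1; q1-0>q2; q1-1>q1; q2-0>q3; q2-1>q1; q3-0>q0; q3-1>q4; q4-0>q5; q4-1>q6; q5-0>q7; q5-1>q4; q6-0>q5; q6-1>q6; q7-0>q7; q7-1>q4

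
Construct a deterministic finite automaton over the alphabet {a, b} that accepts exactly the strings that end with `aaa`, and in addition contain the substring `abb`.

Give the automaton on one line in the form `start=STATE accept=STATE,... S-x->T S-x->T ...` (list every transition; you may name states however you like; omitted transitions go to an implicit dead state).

Handle the two conditions separately and then intersect. One (4 states) tracks how much of the suffix `aaa` has currently been matched; the other (4 states) tracks whether and how much of `abb` has been seen. Each combined state is a pair, one component from each; accept when both components accept.
        a   b  
>  q0   q1  q0 
   q1   q2  q3 
   q2   q4  q3 
   q3   q1  q5 
   q4   q4  q3 
   q5   q6  q5 
   q6   q7  q5 
   q7   q8  q5 
 * q8   q8  q5 
(> = start, * = accepting)

start=q0 accept=q8 q0-a->q1 q0-b->q0 q1-a->q2 q1-b->q3 q2-a->q4 q2-b->q3 q3-a->q1 q3-b->q5 q4-a->q4 q4-b->q3 q5-a->q6 q5-b->q5 q6-a->q7 q6-b->q5 q7-a->q8 q7-b->q5 q8-a->q8 q8-b->q5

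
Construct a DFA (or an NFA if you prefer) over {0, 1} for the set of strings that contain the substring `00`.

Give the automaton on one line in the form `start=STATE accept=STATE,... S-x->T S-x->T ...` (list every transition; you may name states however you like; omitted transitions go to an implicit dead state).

Track how much of `00` has been matched so far: state S0 is no progress, S2 is the absorbing accept state reached once `00` has occurred. Intermediate states record partial matches; on a mismatch, fall back to the longest reusable overlap.
3 states suffice.
        0   1  
>  S0   S1  S0 
   S1   S2  S0 
 * S2   S2  S2 
(> = start, * = accepting)

start=S0 accept=S2 S0-0->S1 S0-1->S0 S1-0->S2 S1-1->S0 S2-0->S2 S2-1->S2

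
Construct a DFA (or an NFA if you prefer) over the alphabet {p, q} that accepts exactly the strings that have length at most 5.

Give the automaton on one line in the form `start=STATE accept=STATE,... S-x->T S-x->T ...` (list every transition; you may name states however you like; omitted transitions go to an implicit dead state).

start=S0 accept=S0,S1,S2,S3,S4,S5 S0-p->S1 S0-q->S1 S1-p->S2 S1-q->S2 S2-p->S3 S2-q->S3 S3-p->S4 S3-q->S4 S4-p->S5 S4-q->S5 S5-p->S6 S5-q->S6 S6-p->S6 S6-q->S6

Count input length up to 6: every symbol moves from S0 toward S6, which means 'more than 5' and absorbs. Accept from {S0, S1, S2, S3, S4, S5}.
        p   q  
>* S0   S1  S1 
 * S1   S2  S2 
 * S2   S3  S3 
 * S3   S4  S4 
 * S4   S5  S5 
 * S5   S6  S6 
   S6   S6  S6 
(> = start, * = accepting)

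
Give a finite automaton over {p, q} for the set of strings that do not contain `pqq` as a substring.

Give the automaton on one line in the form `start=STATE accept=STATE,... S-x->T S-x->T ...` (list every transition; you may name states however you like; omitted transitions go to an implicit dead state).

This is the complement of 'contains `pqq`'. Use the same substring-matching states — S0 through S3 holding how much of `pqq` has just been matched — but flip the accepting set: everything except the trap S3 accepts.
        p   q  
>* S0   S1  S0 
 * S1   S1  S2 
 * S2   S1  S3 
   S3   S3  S3 
(> = start, * = accepting)

start=S0 accept=S0,S1,S2 S0-p->S1 S0-q->S0 S1-p->S1 S1-q->S2 S2-p->S1 S2-q->S3 S3-p->S3 S3-q->S3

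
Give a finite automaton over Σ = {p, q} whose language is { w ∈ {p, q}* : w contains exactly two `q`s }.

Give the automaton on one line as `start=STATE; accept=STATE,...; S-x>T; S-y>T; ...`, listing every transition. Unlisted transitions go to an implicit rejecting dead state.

start=A; accept=C; A-p>A; A-q>B; B-p>B; B-q>C; C-p>C; C-q>D; D-p>D; D-q>D

Only the number of `q`s matters, and only up to 3. Make a chain A → B → C → D advanced by each `q` (with D absorbing); every other symbol self-loops. The accepting set is {C}.
A 4-state machine:
       p  q 
>  A   A  B 
   B   B  C 
 * C   C  D 
   D   D  D 
(> = start, * = accepting)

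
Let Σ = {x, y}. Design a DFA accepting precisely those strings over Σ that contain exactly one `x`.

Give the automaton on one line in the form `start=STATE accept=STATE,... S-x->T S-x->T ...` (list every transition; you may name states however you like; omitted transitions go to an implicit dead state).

Only the number of `x`s matters, and only up to 2. Make a chain A → B → C advanced by each `x` (with C absorbing); every other symbol self-loops. The accepting set is {B}.
3 states suffice.
       x  y 
>  A   B  A 
 * B   C  B 
   C   C  C 
(> = start, * = accepting)

start=A accept=B A-x->B A-y->A B-x->C B-y->B C-x->C C-y->C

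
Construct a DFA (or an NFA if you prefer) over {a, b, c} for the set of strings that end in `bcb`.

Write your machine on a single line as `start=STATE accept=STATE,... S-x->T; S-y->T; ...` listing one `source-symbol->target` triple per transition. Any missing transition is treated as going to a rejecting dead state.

Let each state record the length of the longest suffix of the input read so far that is also a prefix of `bcb`. q1 means the last symbol is `b`; q2 means the last 2 symbols are `bc`; q3 means the last 3 symbols are `bcb`. Accept only at q3, where the string currently ends in `bcb`.
With 4 states:
        a   b   c  
>  q0   q0  q1  q0 
   q1   q0  q1  q2 
   q2   q0  q3  q0 
 * q3   q0  q1  q2 
(> = start, * = accepting)

start=q0; accept=q3; q0-a->q0; q0-b->q1; q0-c->q0; q1-a->q0; q1-b->q1; q1-c->q2; q2-a->q0; q2-b->q3; q2-c->q0; q3-a->q0; q3-b->q1; q3-c->q2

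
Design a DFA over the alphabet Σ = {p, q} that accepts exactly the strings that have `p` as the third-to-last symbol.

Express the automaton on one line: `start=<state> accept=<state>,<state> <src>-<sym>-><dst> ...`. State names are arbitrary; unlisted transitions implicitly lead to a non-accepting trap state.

A DFA must remember the last 3 symbols (since which symbol is third-to-last isn't known until the input ends). Use one state per possible window of the last ≤3 symbols; accept from those whose window starts with `p`.
With 15 states:
          p    q  
>  s0     s1   s2 
   s1     s3   s4 
   s2     s5   s6 
   s3     s7   s8 
   s4     s9  s10 
   s5    s11  s12 
   s6    s13  s14 
 * s7     s7   s8 
 * s8     s9  s10 
 * s9    s11  s12 
 * s10   s13  s14 
   s11    s7   s8 
   s12    s9  s10 
   s13   s11  s12 
   s14   s13  s14 
(> = start, * = accepting)

start=s0 accept=s7,s8,s9,s10 s0-p->s1 s0-q->s2 s1-p->s3 s1-q->s4 s2-p->s5 s2-q->s6 s3-p->s7 s3-q->s8 s4-p->s9 s4-q->s10 s5-p->s11 s5-q->s12 s6-p->s13 s6-q->s14 s7-p->s7 s7-q->s8 s8-p->s9 s8-q->s10 s9-p->s11 s9-q->s12 s10-p->s13 s10-q->s14 s11-p->s7 s11-q->s8 s12-p->s9 s12-q->s10 s13-p->s11 s13-q->s12 s14-p->s13 s14-q->s14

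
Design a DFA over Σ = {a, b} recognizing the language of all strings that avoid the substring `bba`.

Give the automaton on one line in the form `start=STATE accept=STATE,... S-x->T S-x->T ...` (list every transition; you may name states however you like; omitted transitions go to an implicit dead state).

start=S0 accept=S0,S1,S2 S0-a->S0 S0-b->S1 S1-a->S0 S1-b->S2 S2-a->S3 S2-b->S2 S3-a->S3 S3-b->S3

This is the complement of 'contains `bba`'. Use the same substring-matching states — S0 through S3 holding how much of `bba` has just been matched — but flip the accepting set: everything except the trap S3 accepts.
4 states suffice.
        a   b  
>* S0   S0  S1 
 * S1   S0  S2 
 * S2   S3  S2 
   S3   S3  S3 
(> = start, * = accepting)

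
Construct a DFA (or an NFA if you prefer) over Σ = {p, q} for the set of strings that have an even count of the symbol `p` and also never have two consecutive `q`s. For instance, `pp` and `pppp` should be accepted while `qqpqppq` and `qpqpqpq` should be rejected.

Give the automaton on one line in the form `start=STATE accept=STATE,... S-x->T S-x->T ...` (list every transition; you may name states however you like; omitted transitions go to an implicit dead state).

Handle the two conditions separately and then intersect. The first has 2 states tracking the count of `p`s modulo 2; the second has 3 states tracking partial matches of the forbidden pattern `qq`. A product state is a pair (one from each), accepting exactly when both do. Equivalent product states are then merged.
        p   q  
>* S0   S1  S2 
   S1   S0  S3 
 * S2   S1  S4 
   S3   S0  S4 
   S4   S4  S4 
(> = start, * = accepting)

start=S0 accept=S0,S2 S0-p->S1 S0-q->S2 S1-p->S0 S1-q->S3 S2-p->S1 S2-q->S4 S3-p->S0 S3-q->S4 S4-p->S4 S4-q->S4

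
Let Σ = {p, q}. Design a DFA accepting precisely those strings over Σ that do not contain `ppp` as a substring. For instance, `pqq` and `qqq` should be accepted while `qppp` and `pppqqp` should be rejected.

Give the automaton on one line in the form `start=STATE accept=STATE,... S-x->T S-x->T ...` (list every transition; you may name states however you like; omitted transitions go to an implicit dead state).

This is the complement of 'contains `ppp`'. Use the same substring-matching states — A through D holding how much of `ppp` has just been matched — but flip the accepting set: everything except the trap D accepts.
       p  q 
>* A   B  A 
 * B   C  A 
 * C   D  A 
   D   D  D 
(> = start, * = accepting)

start=A accept=A,B,C A-p->B A-q->A B-p->C B-q->A C-p->D C-q->A D-p->D D-q->D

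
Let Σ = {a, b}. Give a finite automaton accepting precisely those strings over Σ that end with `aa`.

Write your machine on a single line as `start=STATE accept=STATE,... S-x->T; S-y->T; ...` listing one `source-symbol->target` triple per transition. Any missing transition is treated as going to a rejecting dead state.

Remember how much of `aa` the current input suffix matches. State s0 means no match yet; s1 means the last symbol is `a`; s2 means the last 2 symbols are `aa`. Only s2 accepts. On a mismatch, fall back to the longest proper suffix that is still a prefix of `aa`.
3 states suffice.
        a   b  
>  s0   s1  s0 
   s1   s2  s0 
 * s2   s2  s0 
(> = start, * = accepting)

start=s0; accept=s2; s0-a->s1; s0-b->s0; s1-a->s2; s1-b->s0; s2-a->s2; s2-b->s0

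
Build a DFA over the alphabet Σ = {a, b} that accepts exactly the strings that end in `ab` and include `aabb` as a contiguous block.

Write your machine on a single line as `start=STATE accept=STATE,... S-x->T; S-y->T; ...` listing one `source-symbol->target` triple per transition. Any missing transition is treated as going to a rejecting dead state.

Run two small machines in parallel and take their product. One (3 states) tracks how much of the suffix `ab` has currently been matched; the other (5 states) tracks whether and how much of `aabb` has been seen. Each combined state is a pair, one component from each; accept when both components accept.
With 8 states:
        a   b  
>  q0   q1  q0 
   q1   q2  q3 
   q2   q2  q4 
   q3   q1  q0 
   q4   q1  q5 
   q5   q6  q5 
   q6   q6  q7 
 * q7   q6  q5 
(> = start, * = accepting)

start=q0; accept=q7; q0-a->q1; q0-b->q0; q1-a->q2; q1-b->q3; q2-a->q2; q2-b->q4; q3-a->q1; q3-b->q0; q4-a->q1; q4-b->q5; q5-a->q6; q5-b->q5; q6-a->q6; q6-b->q7; q7-a->q6; q7-b->q5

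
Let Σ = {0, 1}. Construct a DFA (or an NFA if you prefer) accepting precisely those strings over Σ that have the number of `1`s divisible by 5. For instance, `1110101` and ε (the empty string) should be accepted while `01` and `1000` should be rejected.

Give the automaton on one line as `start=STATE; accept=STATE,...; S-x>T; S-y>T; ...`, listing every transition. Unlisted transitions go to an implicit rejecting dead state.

Keep the running count of `1`s modulo 5: each `1` advances along the cycle A → B → C → D → E → A while other symbols loop. Accept at A.
A 5-state machine:
       0  1 
>* A   A  B 
   B   B  C 
   C   C  D 
   D   D  E 
   E   E  A 
(> = start, * = accepting)

start=A; accept=A; A-0>A; A-1>B; B-0>B; B-1>C; C-0>C; C-1>D; D-0>D; D-1>E; E-0>E; E-1>A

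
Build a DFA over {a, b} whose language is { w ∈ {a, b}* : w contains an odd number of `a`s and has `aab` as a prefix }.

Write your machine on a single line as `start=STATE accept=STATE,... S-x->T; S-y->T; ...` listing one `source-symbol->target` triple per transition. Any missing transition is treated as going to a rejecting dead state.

Run two small machines in parallel and take their product. One (2 states) tracks the count of `a`s modulo 2; the other (5 states) tracks whether the input so far still matches the prefix `aab`. Each combined state is a pair, one component from each; accept when both components accept. After merging equivalent states the machine shrinks.
With 6 states:
        a   b  
>  q0   q1  q2 
   q1   q3  q2 
   q2   q2  q2 
   q3   q2  q4 
   q4   q5  q4 
 * q5   q4  q5 
(> = start, * = accepting)

start=q0; accept=q5; q0-a->q1; q0-b->q2; q1-a->q3; q1-b->q2; q2-a->q2; q2-b->q2; q3-a->q2; q3-b->q4; q4-a->q5; q4-b->q4; q5-a->q4; q5-b->q5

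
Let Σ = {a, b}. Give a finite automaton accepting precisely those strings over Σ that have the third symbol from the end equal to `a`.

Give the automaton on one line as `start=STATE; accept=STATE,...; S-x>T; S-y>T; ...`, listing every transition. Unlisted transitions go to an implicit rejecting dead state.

start=S0; accept=S7,S8,S9,S10; S0-a>S1; S0-b>S2; S1-a>S3; S1-b>S4; S2-a>S5; S2-b>S6; S3-a>S7; S3-b>S8; S4-a>S9; S4-b>S10; S5-a>S11; S5-b>S12; S6-a>S13; S6-b>S14; S7-a>S7; S7-b>S8; S8-a>S9; S8-b>S10; S9-a>S11; S9-b>S12; S10-a>S13; S10-b>S14; S11-a>S7; S11-b>S8; S12-a>S9; S12-b>S10; S13-a>S11; S13-b>S12; S14-a>S13; S14-b>S14

Because acceptance depends on a position counted from the end, the machine has to buffer the most recent 3 symbols. Make each state the string of the last up-to-3 symbols read; on input `x` shift the window left and append `x`. Accept when the buffered window has length 3 and begins with `a`.
With 15 states:
          a    b  
>  S0     S1   S2 
   S1     S3   S4 
   S2     S5   S6 
   S3     S7   S8 
   S4     S9  S10 
   S5    S11  S12 
   S6    S13  S14 
 * S7     S7   S8 
 * S8     S9  S10 
 * S9    S11  S12 
 * S10   S13  S14 
   S11    S7   S8 
   S12    S9  S10 
   S13   S11  S12 
   S14   S13  S14 
(> = start, * = accepting)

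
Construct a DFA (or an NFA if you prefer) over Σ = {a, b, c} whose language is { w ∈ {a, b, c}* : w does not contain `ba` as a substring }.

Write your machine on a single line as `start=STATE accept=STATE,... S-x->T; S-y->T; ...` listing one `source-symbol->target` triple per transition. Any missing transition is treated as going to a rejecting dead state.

This is the complement of 'contains `ba`'. Use the same substring-matching states — s0 through s2 holding how much of `ba` has just been matched — but flip the accepting set: everything except the trap s2 accepts.
        a   b   c  
>* s0   s0  s1  s0 
 * s1   s2  s1  s0 
   s2   s2  s2  s2 
(> = start, * = accepting)

start=s0; accept=s0,s1; s0-a->s0; s0-b->s1; s0-c->s0; s1-a->s2; s1-b->s1; s1-c->s0; s2-a->s2; s2-b->s2; s2-c->s2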